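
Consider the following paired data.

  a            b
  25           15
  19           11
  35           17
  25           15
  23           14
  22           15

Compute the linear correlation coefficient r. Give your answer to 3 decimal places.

n = 6, Σa = 149, Σb = 87, Σa² = 3849, Σb² = 1281, Σab = 2206
nΣab − ΣaΣb = 13236 − 12963 = 273
nΣa² − (Σa)² = 23094 − 22201 = 893; nΣb² − (Σb)² = 7686 − 7569 = 117
r = 273 / √(893 × 117) = 273 / 323.2352 ≈ 0.845

0.845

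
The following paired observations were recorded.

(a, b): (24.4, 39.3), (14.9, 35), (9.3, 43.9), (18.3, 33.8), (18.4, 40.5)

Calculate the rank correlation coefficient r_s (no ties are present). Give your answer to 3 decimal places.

Rank a: 5, 2, 1, 3, 4
Rank b: 3, 2, 5, 1, 4
d = rank(a) − rank(b): 2, 0, -4, 2, 0; Σd² = 24
ρ = 1 − 6Σd² / [n(n²−1)] = 1 − 6×24 / (5×24) = 1 − 144/120 ≈ -0.200

-0.200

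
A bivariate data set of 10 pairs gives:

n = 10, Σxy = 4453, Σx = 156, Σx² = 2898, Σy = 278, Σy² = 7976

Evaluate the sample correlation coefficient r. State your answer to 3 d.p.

0.343

r = (nΣxy − ΣxΣy) / √[(nΣx² − (Σx)²)(nΣy² − (Σy)²)]
Numerator: 10×4453 − 156×278 = 1162
Denominator: √[(28980 − 24336)(79760 − 77284)] = √[4644 × 2476] = 3390.9503
r = 1162 / 3390.9503 ≈ 0.343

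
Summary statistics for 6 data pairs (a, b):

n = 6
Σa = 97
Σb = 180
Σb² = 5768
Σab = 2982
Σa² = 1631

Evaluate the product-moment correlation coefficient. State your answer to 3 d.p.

r = (nΣab − ΣaΣb) / √[(nΣa² − (Σa)²)(nΣb² − (Σb)²)]
Numerator: 6×2982 − 97×180 = 432
Denominator: √[(9786 − 9409)(34608 − 32400)] = √[377 × 2208] = 912.3683
r = 432 / 912.3683 ≈ 0.473

0.473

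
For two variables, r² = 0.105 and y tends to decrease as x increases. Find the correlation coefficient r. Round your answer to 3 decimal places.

-0.324

|r| = √0.105 = 0.324
The association is negative, so r = −0.324.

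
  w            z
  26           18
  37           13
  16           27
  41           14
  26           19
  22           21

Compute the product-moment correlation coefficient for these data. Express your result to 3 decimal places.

n = 6, Σw = 168, Σz = 112, Σw² = 5142, Σz² = 2220, Σwz = 2911
nΣwz − ΣwΣz = 17466 − 18816 = -1350
nΣw² − (Σw)² = 30852 − 28224 = 2628; nΣz² − (Σz)² = 13320 − 12544 = 776
r = -1350 / √(2628 × 776) = -1350 / 1428.0504 ≈ -0.945

-0.945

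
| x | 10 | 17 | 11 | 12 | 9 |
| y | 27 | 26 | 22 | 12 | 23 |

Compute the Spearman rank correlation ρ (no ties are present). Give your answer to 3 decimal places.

-0.200

Rank x: 2, 5, 3, 4, 1
Rank y: 5, 4, 2, 1, 3
d = rank(x) − rank(y): -3, 1, 1, 3, -2; Σd² = 24
ρ = 1 − 6Σd² / [n(n²−1)] = 1 − 6×24 / (5×24) = 1 − 144/120 ≈ -0.200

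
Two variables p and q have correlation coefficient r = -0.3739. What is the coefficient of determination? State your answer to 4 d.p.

r² = (-0.3739)² = 0.1398

0.1398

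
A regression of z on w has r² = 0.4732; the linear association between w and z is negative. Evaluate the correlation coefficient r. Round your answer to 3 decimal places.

-0.688

|r| = √0.4732 = 0.688
The association is negative, so r = −0.688.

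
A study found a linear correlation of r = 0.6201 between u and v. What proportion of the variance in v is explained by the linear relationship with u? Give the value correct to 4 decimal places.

r² = (0.6201)² = 0.3845

0.3845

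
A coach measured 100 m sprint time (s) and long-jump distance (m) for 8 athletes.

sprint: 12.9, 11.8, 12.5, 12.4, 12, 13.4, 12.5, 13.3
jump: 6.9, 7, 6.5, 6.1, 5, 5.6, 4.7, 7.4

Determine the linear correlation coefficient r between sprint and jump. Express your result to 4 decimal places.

n = 8, Σx = 100.8, Σy = 49.2, Σx² = 1272.36, Σy² = 309.28, Σxy = 620.71
nΣxy − ΣxΣy = 4965.68 − 4959.36 = 6.32
nΣx² − (Σx)² = 10178.88 − 10160.64 = 18.24; nΣy² − (Σy)² = 2474.24 − 2420.64 = 53.6
r = 6.32 / √(18.24 × 53.6) = 6.32 / 31.2676 ≈ 0.2021

0.2021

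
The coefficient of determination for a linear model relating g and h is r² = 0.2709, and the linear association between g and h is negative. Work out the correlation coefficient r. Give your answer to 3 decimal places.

|r| = √0.2709 = 0.520
The association is negative, so r = −0.520.

-0.520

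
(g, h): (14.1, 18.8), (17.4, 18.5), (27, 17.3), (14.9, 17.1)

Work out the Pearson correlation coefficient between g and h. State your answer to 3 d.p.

n = 4, Σg = 73.4, Σh = 71.7, Σg² = 1452.58, Σh² = 1287.39, Σgh = 1308.87
nΣgh − ΣgΣh = 5235.48 − 5262.78 = -27.3
nΣg² − (Σg)² = 5810.32 − 5387.56 = 422.76; nΣh² − (Σh)² = 5149.56 − 5140.89 = 8.67
r = -27.3 / √(422.76 × 8.67) = -27.3 / 60.5420 ≈ -0.451

-0.451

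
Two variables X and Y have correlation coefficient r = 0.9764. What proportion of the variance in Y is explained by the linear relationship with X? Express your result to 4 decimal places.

0.9534

r² = (0.9764)² = 0.9534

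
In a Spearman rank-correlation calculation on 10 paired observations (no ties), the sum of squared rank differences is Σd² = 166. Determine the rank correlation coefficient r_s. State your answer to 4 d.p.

-0.0061

ρ = 1 − 6Σd² / [n(n²−1)] = 1 − 6×166 / (10×99)
  = 1 − 996/990 = 1 − 1.00606 ≈ -0.0061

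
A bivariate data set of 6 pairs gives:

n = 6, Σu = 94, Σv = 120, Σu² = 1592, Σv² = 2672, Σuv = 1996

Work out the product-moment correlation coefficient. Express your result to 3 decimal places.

r = (nΣuv − ΣuΣv) / √[(nΣu² − (Σu)²)(nΣv² − (Σv)²)]
Numerator: 6×1996 − 94×120 = 696
Denominator: √[(9552 − 8836)(16032 − 14400)] = √[716 × 1632] = 1080.9773
r = 696 / 1080.9773 ≈ 0.644

0.644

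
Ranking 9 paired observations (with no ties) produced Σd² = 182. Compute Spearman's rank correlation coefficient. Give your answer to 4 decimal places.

-0.5167

ρ = 1 − 6Σd² / [n(n²−1)] = 1 − 6×182 / (9×80)
  = 1 − 1092/720 = 1 − 1.51667 ≈ -0.5167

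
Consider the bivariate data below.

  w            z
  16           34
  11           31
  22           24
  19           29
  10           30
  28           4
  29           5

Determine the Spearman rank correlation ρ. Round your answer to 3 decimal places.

Rank w: 3, 2, 5, 4, 1, 6, 7
Rank z: 7, 6, 3, 4, 5, 1, 2
d = rank(w) − rank(z): -4, -4, 2, 0, -4, 5, 5; Σd² = 102
ρ = 1 − 6Σd² / [n(n²−1)] = 1 − 6×102 / (7×48) = 1 − 612/336 ≈ -0.821

-0.821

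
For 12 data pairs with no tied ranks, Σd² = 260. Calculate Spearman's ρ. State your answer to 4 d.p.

0.0909

ρ = 1 − 6Σd² / [n(n²−1)] = 1 − 6×260 / (12×143)
  = 1 − 1560/1716 = 1 − 0.90909 ≈ 0.0909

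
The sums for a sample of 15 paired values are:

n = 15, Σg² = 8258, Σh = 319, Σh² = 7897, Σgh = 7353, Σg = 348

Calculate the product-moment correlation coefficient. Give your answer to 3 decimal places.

-0.106

r = (nΣgh − ΣgΣh) / √[(nΣg² − (Σg)²)(nΣh² − (Σh)²)]
Numerator: 15×7353 − 348×319 = -717
Denominator: √[(123870 − 121104)(118455 − 101761)] = √[2766 × 16694] = 6795.2634
r = -717 / 6795.2634 ≈ -0.106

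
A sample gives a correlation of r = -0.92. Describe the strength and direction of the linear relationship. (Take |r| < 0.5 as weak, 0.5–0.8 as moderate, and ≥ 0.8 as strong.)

r = -0.92 < 0 so the relationship is negative.
|r| = 0.92, which falls in the strong range.

strong negative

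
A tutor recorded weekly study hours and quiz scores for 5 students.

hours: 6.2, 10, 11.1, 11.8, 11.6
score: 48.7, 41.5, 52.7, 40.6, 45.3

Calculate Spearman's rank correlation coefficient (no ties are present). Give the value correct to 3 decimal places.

Rank hours: 1, 2, 3, 5, 4
Rank score: 4, 2, 5, 1, 3
d = rank(hours) − rank(score): -3, 0, -2, 4, 1; Σd² = 30
ρ = 1 − 6Σd² / [n(n²−1)] = 1 − 6×30 / (5×24) = 1 − 180/120 ≈ -0.500

-0.500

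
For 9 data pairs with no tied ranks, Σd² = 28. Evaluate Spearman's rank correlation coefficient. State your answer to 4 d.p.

0.7667

ρ = 1 − 6Σd² / [n(n²−1)] = 1 − 6×28 / (9×80)
  = 1 − 168/720 = 1 − 0.23333 ≈ 0.7667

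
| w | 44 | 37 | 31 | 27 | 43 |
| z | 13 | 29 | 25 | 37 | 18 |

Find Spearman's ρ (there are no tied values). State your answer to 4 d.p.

-0.9000

Rank w: 5, 3, 2, 1, 4
Rank z: 1, 4, 3, 5, 2
d = rank(w) − rank(z): 4, -1, -1, -4, 2; Σd² = 38
ρ = 1 − 6Σd² / [n(n²−1)] = 1 − 6×38 / (5×24) = 1 − 228/120 ≈ -0.9000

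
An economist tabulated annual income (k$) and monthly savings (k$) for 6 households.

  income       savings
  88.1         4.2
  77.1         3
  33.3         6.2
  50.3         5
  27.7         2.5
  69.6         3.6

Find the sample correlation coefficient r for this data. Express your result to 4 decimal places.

n = 6, Σx = 346.1, Σy = 24.5, Σx² = 22956.45, Σy² = 109.29, Σxy = 1379.09
nΣxy − ΣxΣy = 8274.54 − 8479.45 = -204.91
nΣx² − (Σx)² = 137738.7 − 119785.21 = 17953.49; nΣy² − (Σy)² = 655.74 − 600.25 = 55.49
r = -204.91 / √(17953.49 × 55.49) = -204.91 / 998.1178 ≈ -0.2053

-0.2053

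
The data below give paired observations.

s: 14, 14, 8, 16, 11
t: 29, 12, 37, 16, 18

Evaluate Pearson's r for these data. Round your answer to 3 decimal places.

n = 5, Σs = 63, Σt = 112, Σs² = 833, Σt² = 2934, Σst = 1324
nΣst − ΣsΣt = 6620 − 7056 = -436
nΣs² − (Σs)² = 4165 − 3969 = 196; nΣt² − (Σt)² = 14670 − 12544 = 2126
r = -436 / √(196 × 2126) = -436 / 645.5199 ≈ -0.675

-0.675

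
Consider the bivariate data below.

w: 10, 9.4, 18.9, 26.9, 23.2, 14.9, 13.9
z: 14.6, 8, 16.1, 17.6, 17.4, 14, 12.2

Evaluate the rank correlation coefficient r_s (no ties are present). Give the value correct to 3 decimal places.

0.893

Rank w: 2, 1, 5, 7, 6, 4, 3
Rank z: 4, 1, 5, 7, 6, 3, 2
d = rank(w) − rank(z): -2, 0, 0, 0, 0, 1, 1; Σd² = 6
ρ = 1 − 6Σd² / [n(n²−1)] = 1 − 6×6 / (7×48) = 1 − 36/336 ≈ 0.893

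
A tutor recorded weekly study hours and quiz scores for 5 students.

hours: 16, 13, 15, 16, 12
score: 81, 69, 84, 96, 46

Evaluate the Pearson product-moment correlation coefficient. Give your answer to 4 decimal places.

0.9199

n = 5, Σx = 72, Σy = 376, Σx² = 1050, Σy² = 29710, Σxy = 5541
nΣxy − ΣxΣy = 27705 − 27072 = 633
nΣx² − (Σx)² = 5250 − 5184 = 66; nΣy² − (Σy)² = 148550 − 141376 = 7174
r = 633 / √(66 × 7174) = 633 / 688.1017 ≈ 0.9199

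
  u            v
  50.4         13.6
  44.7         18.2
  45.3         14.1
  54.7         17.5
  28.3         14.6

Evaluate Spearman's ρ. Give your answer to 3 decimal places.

Rank u: 4, 2, 3, 5, 1
Rank v: 1, 5, 2, 4, 3
d = rank(u) − rank(v): 3, -3, 1, 1, -2; Σd² = 24
ρ = 1 − 6Σd² / [n(n²−1)] = 1 − 6×24 / (5×24) = 1 − 144/120 ≈ -0.200

-0.200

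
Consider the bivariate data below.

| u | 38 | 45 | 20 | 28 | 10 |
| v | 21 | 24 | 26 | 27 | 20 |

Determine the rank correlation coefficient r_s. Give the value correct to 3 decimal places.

0.200

Rank u: 4, 5, 2, 3, 1
Rank v: 2, 3, 4, 5, 1
d = rank(u) − rank(v): 2, 2, -2, -2, 0; Σd² = 16
ρ = 1 − 6Σd² / [n(n²−1)] = 1 − 6×16 / (5×24) = 1 − 96/120 ≈ 0.200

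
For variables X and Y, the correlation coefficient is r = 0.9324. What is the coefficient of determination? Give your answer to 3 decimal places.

0.869

r² = (0.9324)² = 0.869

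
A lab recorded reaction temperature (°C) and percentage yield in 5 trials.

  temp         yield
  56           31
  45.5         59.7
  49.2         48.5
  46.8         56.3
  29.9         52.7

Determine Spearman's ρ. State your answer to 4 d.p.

-0.7000

Rank temp: 5, 2, 4, 3, 1
Rank yield: 1, 5, 2, 4, 3
d = rank(temp) − rank(yield): 4, -3, 2, -1, -2; Σd² = 34
ρ = 1 − 6Σd² / [n(n²−1)] = 1 − 6×34 / (5×24) = 1 − 204/120 ≈ -0.7000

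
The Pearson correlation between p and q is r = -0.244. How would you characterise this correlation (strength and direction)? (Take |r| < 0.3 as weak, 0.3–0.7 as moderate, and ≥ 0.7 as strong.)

weak negative

r = -0.244 < 0 so the relationship is negative.
|r| = 0.244, which falls in the weak range.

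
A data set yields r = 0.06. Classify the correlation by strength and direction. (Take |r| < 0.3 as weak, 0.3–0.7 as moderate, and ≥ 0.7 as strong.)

weak positive

r = 0.06 > 0 so the relationship is positive.
|r| = 0.06, which falls in the weak range.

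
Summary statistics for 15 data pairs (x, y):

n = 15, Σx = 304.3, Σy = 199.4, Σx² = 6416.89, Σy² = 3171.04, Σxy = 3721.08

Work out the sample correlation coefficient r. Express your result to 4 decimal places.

-0.9102

r = (nΣxy − ΣxΣy) / √[(nΣx² − (Σx)²)(nΣy² − (Σy)²)]
Numerator: 15×3721.08 − 304.3×199.4 = -4861.22
Denominator: √[(96253.35 − 92598.49)(47565.6 − 39760.36)] = √[3654.86 × 7805.24] = 5341.0729
r = -4861.22 / 5341.0729 ≈ -0.9102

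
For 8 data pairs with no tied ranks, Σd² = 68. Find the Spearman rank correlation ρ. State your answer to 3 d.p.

ρ = 1 − 6Σd² / [n(n²−1)] = 1 − 6×68 / (8×63)
  = 1 − 408/504 = 1 − 0.8095 ≈ 0.190

0.190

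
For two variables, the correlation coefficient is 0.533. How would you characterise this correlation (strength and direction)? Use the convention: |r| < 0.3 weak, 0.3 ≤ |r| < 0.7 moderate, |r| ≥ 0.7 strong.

r = 0.533 > 0 so the relationship is positive.
|r| = 0.533, which falls in the moderate range.

moderate positive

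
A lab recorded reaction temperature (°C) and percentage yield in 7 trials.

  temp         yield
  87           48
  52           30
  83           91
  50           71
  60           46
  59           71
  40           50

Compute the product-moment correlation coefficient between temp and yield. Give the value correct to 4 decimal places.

n = 7, Σx = 431, Σy = 407, Σx² = 28343, Σy² = 26183, Σxy = 25788
nΣxy − ΣxΣy = 180516 − 175417 = 5099
nΣx² − (Σx)² = 198401 − 185761 = 12640; nΣy² − (Σy)² = 183281 − 165649 = 17632
r = 5099 / √(12640 × 17632) = 5099 / 14928.7803 ≈ 0.3416

0.3416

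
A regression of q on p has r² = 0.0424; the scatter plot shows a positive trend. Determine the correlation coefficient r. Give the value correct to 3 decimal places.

|r| = √0.0424 = 0.206
The association is positive, so r = 0.206.

0.206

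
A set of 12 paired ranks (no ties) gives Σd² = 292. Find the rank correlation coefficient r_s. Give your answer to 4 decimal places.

ρ = 1 − 6Σd² / [n(n²−1)] = 1 − 6×292 / (12×143)
  = 1 − 1752/1716 = 1 − 1.02098 ≈ -0.0210

-0.0210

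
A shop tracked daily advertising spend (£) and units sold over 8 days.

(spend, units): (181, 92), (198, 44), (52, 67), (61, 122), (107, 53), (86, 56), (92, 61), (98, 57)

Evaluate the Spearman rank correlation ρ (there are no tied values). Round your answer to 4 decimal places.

-0.5238

Rank spend: 7, 8, 1, 2, 6, 3, 4, 5
Rank units: 7, 1, 6, 8, 2, 3, 5, 4
d = rank(spend) − rank(units): 0, 7, -5, -6, 4, 0, -1, 1; Σd² = 128
ρ = 1 − 6Σd² / [n(n²−1)] = 1 − 6×128 / (8×63) = 1 − 768/504 ≈ -0.5238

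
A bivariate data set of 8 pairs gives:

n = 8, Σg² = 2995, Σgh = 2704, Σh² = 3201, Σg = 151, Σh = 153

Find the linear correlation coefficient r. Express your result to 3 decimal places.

r = (nΣgh − ΣgΣh) / √[(nΣg² − (Σg)²)(nΣh² − (Σh)²)]
Numerator: 8×2704 − 151×153 = -1471
Denominator: √[(23960 − 22801)(25608 − 23409)] = √[1159 × 2199] = 1596.4464
r = -1471 / 1596.4464 ≈ -0.921

-0.921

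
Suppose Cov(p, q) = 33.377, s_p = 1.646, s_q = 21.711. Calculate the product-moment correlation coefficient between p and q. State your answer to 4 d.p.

0.9340

r = Cov(p,q) / (s_p · s_q) = 33.377 / (1.646 × 21.711)
  = 33.377 / 35.7363 ≈ 0.9340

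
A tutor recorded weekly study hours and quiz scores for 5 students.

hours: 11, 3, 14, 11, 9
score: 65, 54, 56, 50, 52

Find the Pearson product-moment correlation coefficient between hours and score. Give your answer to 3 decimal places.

0.208

n = 5, Σx = 48, Σy = 277, Σx² = 528, Σy² = 15481, Σxy = 2679
nΣxy − ΣxΣy = 13395 − 13296 = 99
nΣx² − (Σx)² = 2640 − 2304 = 336; nΣy² − (Σy)² = 77405 − 76729 = 676
r = 99 / √(336 × 676) = 99 / 476.5879 ≈ 0.208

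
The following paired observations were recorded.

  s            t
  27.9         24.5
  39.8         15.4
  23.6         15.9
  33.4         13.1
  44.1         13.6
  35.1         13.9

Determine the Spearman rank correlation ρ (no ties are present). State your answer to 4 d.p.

-0.5429

Rank s: 2, 5, 1, 3, 6, 4
Rank t: 6, 4, 5, 1, 2, 3
d = rank(s) − rank(t): -4, 1, -4, 2, 4, 1; Σd² = 54
ρ = 1 − 6Σd² / [n(n²−1)] = 1 − 6×54 / (6×35) = 1 − 324/210 ≈ -0.5429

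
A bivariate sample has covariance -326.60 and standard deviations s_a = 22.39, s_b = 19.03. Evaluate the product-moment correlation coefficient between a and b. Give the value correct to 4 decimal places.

r = Cov(a,b) / (s_a · s_b) = -326.60 / (22.39 × 19.03)
  = -326.60 / 426.0817 ≈ -0.7665

-0.7665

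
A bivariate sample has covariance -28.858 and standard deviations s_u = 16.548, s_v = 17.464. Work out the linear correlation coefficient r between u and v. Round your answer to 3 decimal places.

-0.100

r = Cov(u,v) / (s_u · s_v) = -28.858 / (16.548 × 17.464)
  = -28.858 / 288.9943 ≈ -0.100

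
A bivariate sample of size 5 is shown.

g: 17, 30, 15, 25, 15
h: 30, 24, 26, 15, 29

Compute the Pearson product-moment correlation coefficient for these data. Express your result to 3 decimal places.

-0.616

n = 5, Σg = 102, Σh = 124, Σg² = 2264, Σh² = 3218, Σgh = 2430
nΣgh − ΣgΣh = 12150 − 12648 = -498
nΣg² − (Σg)² = 11320 − 10404 = 916; nΣh² − (Σh)² = 16090 − 15376 = 714
r = -498 / √(916 × 714) = -498 / 808.7175 ≈ -0.616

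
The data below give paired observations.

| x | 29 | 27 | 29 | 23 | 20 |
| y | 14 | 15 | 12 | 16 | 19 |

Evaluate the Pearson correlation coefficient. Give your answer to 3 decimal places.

-0.938

n = 5, Σx = 128, Σy = 76, Σx² = 3340, Σy² = 1182, Σxy = 1907
nΣxy − ΣxΣy = 9535 − 9728 = -193
nΣx² − (Σx)² = 16700 − 16384 = 316; nΣy² − (Σy)² = 5910 − 5776 = 134
r = -193 / √(316 × 134) = -193 / 205.7766 ≈ -0.938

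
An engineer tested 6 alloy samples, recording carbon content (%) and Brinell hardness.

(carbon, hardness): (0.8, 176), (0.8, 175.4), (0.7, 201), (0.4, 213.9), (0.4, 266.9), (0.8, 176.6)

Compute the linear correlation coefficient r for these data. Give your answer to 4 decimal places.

n = 6, Σx = 3.9, Σy = 1209.8, Σx² = 2.73, Σy² = 250318.54, Σxy = 755.42
nΣxy − ΣxΣy = 4532.52 − 4718.22 = -185.7
nΣx² − (Σx)² = 16.38 − 15.21 = 1.17; nΣy² − (Σy)² = 1501911.24 − 1463616.04 = 38295.2
r = -185.7 / √(1.17 × 38295.2) = -185.7 / 211.6728 ≈ -0.8773

-0.8773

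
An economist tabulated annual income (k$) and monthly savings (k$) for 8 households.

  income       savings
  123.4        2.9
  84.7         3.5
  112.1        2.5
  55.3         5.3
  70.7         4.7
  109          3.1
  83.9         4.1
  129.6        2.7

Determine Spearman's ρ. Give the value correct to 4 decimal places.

-0.9286

Rank income: 7, 4, 6, 1, 2, 5, 3, 8
Rank savings: 3, 5, 1, 8, 7, 4, 6, 2
d = rank(income) − rank(savings): 4, -1, 5, -7, -5, 1, -3, 6; Σd² = 162
ρ = 1 − 6Σd² / [n(n²−1)] = 1 − 6×162 / (8×63) = 1 − 972/504 ≈ -0.9286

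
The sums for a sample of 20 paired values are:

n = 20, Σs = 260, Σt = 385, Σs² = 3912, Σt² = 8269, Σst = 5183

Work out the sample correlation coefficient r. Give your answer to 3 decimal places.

r = (nΣst − ΣsΣt) / √[(nΣs² − (Σs)²)(nΣt² − (Σt)²)]
Numerator: 20×5183 − 260×385 = 3560
Denominator: √[(78240 − 67600)(165380 − 148225)] = √[10640 × 17155] = 13510.3368
r = 3560 / 13510.3368 ≈ 0.264

0.264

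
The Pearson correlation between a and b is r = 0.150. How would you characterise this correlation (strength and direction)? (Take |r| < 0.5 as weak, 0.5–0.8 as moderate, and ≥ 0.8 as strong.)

r = 0.150 > 0 so the relationship is positive.
|r| = 0.150, which falls in the weak range.

weak positive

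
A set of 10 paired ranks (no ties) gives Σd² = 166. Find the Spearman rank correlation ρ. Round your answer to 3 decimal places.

-0.006

ρ = 1 − 6Σd² / [n(n²−1)] = 1 − 6×166 / (10×99)
  = 1 − 996/990 = 1 − 1.0061 ≈ -0.006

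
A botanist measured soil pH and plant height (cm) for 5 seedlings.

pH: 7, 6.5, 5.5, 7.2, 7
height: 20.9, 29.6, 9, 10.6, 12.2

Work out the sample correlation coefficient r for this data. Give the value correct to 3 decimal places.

0.145

n = 5, Σx = 33.2, Σy = 82.3, Σx² = 222.34, Σy² = 1655.17, Σxy = 549.92
nΣxy − ΣxΣy = 2749.6 − 2732.36 = 17.24
nΣx² − (Σx)² = 1111.7 − 1102.24 = 9.46; nΣy² − (Σy)² = 8275.85 − 6773.29 = 1502.56
r = 17.24 / √(9.46 × 1502.56) = 17.24 / 119.2234 ≈ 0.145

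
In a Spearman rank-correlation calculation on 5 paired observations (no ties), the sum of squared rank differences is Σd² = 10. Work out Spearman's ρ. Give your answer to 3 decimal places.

0.500

ρ = 1 − 6Σd² / [n(n²−1)] = 1 − 6×10 / (5×24)
  = 1 − 60/120 = 1 − 0.5000 ≈ 0.500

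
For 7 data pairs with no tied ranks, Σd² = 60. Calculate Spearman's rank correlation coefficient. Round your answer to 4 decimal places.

ρ = 1 − 6Σd² / [n(n²−1)] = 1 − 6×60 / (7×48)
  = 1 − 360/336 = 1 − 1.07143 ≈ -0.0714

-0.0714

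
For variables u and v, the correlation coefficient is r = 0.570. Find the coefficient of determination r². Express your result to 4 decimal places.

0.3249

r² = (0.570)² = 0.3249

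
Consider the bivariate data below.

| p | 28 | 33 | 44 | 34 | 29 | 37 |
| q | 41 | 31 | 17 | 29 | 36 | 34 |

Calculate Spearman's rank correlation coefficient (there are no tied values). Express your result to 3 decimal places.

-0.829

Rank p: 1, 3, 6, 4, 2, 5
Rank q: 6, 3, 1, 2, 5, 4
d = rank(p) − rank(q): -5, 0, 5, 2, -3, 1; Σd² = 64
ρ = 1 − 6Σd² / [n(n²−1)] = 1 − 6×64 / (6×35) = 1 − 384/210 ≈ -0.829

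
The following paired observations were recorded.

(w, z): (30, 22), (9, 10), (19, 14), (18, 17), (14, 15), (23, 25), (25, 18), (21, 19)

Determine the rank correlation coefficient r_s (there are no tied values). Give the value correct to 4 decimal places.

0.8095

Rank w: 8, 1, 4, 3, 2, 6, 7, 5
Rank z: 7, 1, 2, 4, 3, 8, 5, 6
d = rank(w) − rank(z): 1, 0, 2, -1, -1, -2, 2, -1; Σd² = 16
ρ = 1 − 6Σd² / [n(n²−1)] = 1 − 6×16 / (8×63) = 1 − 96/504 ≈ 0.8095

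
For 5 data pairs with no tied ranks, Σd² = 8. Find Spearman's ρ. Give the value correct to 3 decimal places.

0.600

ρ = 1 − 6Σd² / [n(n²−1)] = 1 − 6×8 / (5×24)
  = 1 − 48/120 = 1 − 0.4000 ≈ 0.600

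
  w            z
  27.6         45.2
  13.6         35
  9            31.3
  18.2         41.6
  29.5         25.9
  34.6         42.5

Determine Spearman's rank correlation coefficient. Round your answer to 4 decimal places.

0.3143

Rank w: 4, 2, 1, 3, 5, 6
Rank z: 6, 3, 2, 4, 1, 5
d = rank(w) − rank(z): -2, -1, -1, -1, 4, 1; Σd² = 24
ρ = 1 − 6Σd² / [n(n²−1)] = 1 − 6×24 / (6×35) = 1 − 144/210 ≈ 0.3143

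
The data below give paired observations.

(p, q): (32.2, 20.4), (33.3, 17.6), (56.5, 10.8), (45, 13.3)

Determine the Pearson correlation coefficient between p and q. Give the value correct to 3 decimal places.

-0.959

n = 4, Σp = 167, Σq = 62.1, Σp² = 7362.98, Σq² = 1019.45, Σpq = 2451.66
nΣpq − ΣpΣq = 9806.64 − 10370.7 = -564.06
nΣp² − (Σp)² = 29451.92 − 27889 = 1562.92; nΣq² − (Σq)² = 4077.8 − 3856.41 = 221.39
r = -564.06 / √(1562.92 × 221.39) = -564.06 / 588.2303 ≈ -0.959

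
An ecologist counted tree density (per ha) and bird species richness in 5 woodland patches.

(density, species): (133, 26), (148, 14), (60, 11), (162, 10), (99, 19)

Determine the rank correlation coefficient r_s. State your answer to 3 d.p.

-0.300

Rank density: 3, 4, 1, 5, 2
Rank species: 5, 3, 2, 1, 4
d = rank(density) − rank(species): -2, 1, -1, 4, -2; Σd² = 26
ρ = 1 − 6Σd² / [n(n²−1)] = 1 − 6×26 / (5×24) = 1 − 156/120 ≈ -0.300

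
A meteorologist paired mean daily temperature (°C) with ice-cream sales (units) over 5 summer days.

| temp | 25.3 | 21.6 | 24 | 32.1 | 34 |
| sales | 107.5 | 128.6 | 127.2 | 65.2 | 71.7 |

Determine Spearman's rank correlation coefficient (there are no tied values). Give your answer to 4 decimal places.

-0.9000

Rank temp: 3, 1, 2, 4, 5
Rank sales: 3, 5, 4, 1, 2
d = rank(temp) − rank(sales): 0, -4, -2, 3, 3; Σd² = 38
ρ = 1 − 6Σd² / [n(n²−1)] = 1 − 6×38 / (5×24) = 1 − 228/120 ≈ -0.9000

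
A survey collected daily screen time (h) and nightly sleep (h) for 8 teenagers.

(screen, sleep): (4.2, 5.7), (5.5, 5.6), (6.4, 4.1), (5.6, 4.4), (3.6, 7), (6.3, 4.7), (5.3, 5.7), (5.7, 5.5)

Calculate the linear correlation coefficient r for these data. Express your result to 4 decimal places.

n = 8, Σx = 42.6, Σy = 42.7, Σx² = 233.44, Σy² = 233.85, Σxy = 221.99
nΣxy − ΣxΣy = 1775.92 − 1819.02 = -43.1
nΣx² − (Σx)² = 1867.52 − 1814.76 = 52.76; nΣy² − (Σy)² = 1870.8 − 1823.29 = 47.51
r = -43.1 / √(52.76 × 47.51) = -43.1 / 50.0662 ≈ -0.8609

-0.8609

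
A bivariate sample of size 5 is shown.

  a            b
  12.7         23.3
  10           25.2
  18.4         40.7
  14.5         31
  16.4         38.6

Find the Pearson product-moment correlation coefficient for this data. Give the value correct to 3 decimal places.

0.916

n = 5, Σa = 72, Σb = 158.8, Σa² = 1079.06, Σb² = 5285.38, Σab = 2379.33
nΣab − ΣaΣb = 11896.65 − 11433.6 = 463.05
nΣa² − (Σa)² = 5395.3 − 5184 = 211.3; nΣb² − (Σb)² = 26426.9 − 25217.44 = 1209.46
r = 463.05 / √(211.3 × 1209.46) = 463.05 / 505.5283 ≈ 0.916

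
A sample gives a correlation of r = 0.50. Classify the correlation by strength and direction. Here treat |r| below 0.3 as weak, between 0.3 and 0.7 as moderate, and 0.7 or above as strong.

r = 0.50 > 0 so the relationship is positive.
|r| = 0.50, which falls in the moderate range.

moderate positive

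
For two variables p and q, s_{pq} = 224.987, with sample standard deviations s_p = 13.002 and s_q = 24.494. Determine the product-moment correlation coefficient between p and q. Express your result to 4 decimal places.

r = Cov(p,q) / (s_p · s_q) = 224.987 / (13.002 × 24.494)
  = 224.987 / 318.4710 ≈ 0.7065

0.7065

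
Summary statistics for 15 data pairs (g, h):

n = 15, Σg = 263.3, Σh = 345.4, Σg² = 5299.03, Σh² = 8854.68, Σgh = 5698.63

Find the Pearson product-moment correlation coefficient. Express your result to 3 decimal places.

r = (nΣgh − ΣgΣh) / √[(nΣg² − (Σg)²)(nΣh² − (Σh)²)]
Numerator: 15×5698.63 − 263.3×345.4 = -5464.37
Denominator: √[(79485.45 − 69326.89)(132820.2 − 119301.16)] = √[10158.56 × 13519.04] = 11718.9581
r = -5464.37 / 11718.9581 ≈ -0.466

-0.466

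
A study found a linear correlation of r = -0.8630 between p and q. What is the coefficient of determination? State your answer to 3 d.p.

0.745

r² = (-0.8630)² = 0.745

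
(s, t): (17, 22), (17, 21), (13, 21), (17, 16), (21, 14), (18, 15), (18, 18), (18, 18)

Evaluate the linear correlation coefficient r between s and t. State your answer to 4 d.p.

-0.6798

n = 8, Σs = 139, Σt = 145, Σs² = 2449, Σt² = 2691, Σst = 2488
nΣst − ΣsΣt = 19904 − 20155 = -251
nΣs² − (Σs)² = 19592 − 19321 = 271; nΣt² − (Σt)² = 21528 − 21025 = 503
r = -251 / √(271 × 503) = -251 / 369.2059 ≈ -0.6798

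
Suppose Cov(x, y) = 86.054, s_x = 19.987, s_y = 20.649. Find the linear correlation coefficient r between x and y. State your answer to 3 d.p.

r = Cov(x,y) / (s_x · s_y) = 86.054 / (19.987 × 20.649)
  = 86.054 / 412.7116 ≈ 0.209

0.209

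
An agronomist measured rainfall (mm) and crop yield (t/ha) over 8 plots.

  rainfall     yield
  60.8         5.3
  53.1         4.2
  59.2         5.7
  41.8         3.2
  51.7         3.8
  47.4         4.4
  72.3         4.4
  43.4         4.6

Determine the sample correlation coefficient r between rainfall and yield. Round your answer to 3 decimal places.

0.484

n = 8, Σx = 429.7, Σy = 35.6, Σx² = 23798.63, Σy² = 162.78, Σxy = 1939.24
nΣxy − ΣxΣy = 15513.92 − 15297.32 = 216.6
nΣx² − (Σx)² = 190389.04 − 184642.09 = 5746.95; nΣy² − (Σy)² = 1302.24 − 1267.36 = 34.88
r = 216.6 / √(5746.95 × 34.88) = 216.6 / 447.7205 ≈ 0.484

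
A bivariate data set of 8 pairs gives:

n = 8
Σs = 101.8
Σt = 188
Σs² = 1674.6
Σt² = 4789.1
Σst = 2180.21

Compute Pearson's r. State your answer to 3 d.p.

-0.565

r = (nΣst − ΣsΣt) / √[(nΣs² − (Σs)²)(nΣt² − (Σt)²)]
Numerator: 8×2180.21 − 101.8×188 = -1696.72
Denominator: √[(13396.8 − 10363.24)(38312.8 − 35344)] = √[3033.56 × 2968.8] = 3001.0053
r = -1696.72 / 3001.0053 ≈ -0.565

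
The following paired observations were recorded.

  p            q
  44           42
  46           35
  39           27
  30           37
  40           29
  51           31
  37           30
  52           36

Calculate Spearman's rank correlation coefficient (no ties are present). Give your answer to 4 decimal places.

0.1905

Rank p: 5, 6, 3, 1, 4, 7, 2, 8
Rank q: 8, 5, 1, 7, 2, 4, 3, 6
d = rank(p) − rank(q): -3, 1, 2, -6, 2, 3, -1, 2; Σd² = 68
ρ = 1 − 6Σd² / [n(n²−1)] = 1 − 6×68 / (8×63) = 1 − 408/504 ≈ 0.1905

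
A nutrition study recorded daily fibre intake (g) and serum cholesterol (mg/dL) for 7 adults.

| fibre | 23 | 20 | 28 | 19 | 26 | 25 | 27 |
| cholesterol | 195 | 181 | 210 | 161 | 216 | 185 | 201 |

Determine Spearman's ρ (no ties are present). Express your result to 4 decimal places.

0.8571

Rank fibre: 3, 2, 7, 1, 5, 4, 6
Rank cholesterol: 4, 2, 6, 1, 7, 3, 5
d = rank(fibre) − rank(cholesterol): -1, 0, 1, 0, -2, 1, 1; Σd² = 8
ρ = 1 − 6Σd² / [n(n²−1)] = 1 − 6×8 / (7×48) = 1 − 48/336 ≈ 0.8571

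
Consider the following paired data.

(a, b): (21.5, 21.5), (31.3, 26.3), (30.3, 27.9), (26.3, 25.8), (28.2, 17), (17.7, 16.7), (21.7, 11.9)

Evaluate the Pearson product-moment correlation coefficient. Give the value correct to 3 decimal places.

0.671

n = 7, Σa = 177, Σb = 147.1, Σa² = 4631.14, Σb² = 3307.49, Σab = 3842.57
nΣab − ΣaΣb = 26897.99 − 26036.7 = 861.29
nΣa² − (Σa)² = 32417.98 − 31329 = 1088.98; nΣb² − (Σb)² = 23152.43 − 21638.41 = 1514.02
r = 861.29 / √(1088.98 × 1514.02) = 861.29 / 1284.0317 ≈ 0.671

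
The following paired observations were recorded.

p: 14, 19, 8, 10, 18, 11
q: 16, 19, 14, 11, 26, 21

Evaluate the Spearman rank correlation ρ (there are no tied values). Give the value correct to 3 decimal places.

0.657

Rank p: 4, 6, 1, 2, 5, 3
Rank q: 3, 4, 2, 1, 6, 5
d = rank(p) − rank(q): 1, 2, -1, 1, -1, -2; Σd² = 12
ρ = 1 − 6Σd² / [n(n²−1)] = 1 − 6×12 / (6×35) = 1 − 72/210 ≈ 0.657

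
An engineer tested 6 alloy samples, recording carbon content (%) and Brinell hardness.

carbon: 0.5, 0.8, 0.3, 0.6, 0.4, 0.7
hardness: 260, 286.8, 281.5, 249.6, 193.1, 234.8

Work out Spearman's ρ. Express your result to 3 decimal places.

0.200

Rank carbon: 3, 6, 1, 4, 2, 5
Rank hardness: 4, 6, 5, 3, 1, 2
d = rank(carbon) − rank(hardness): -1, 0, -4, 1, 1, 3; Σd² = 28
ρ = 1 − 6Σd² / [n(n²−1)] = 1 − 6×28 / (6×35) = 1 − 168/210 ≈ 0.200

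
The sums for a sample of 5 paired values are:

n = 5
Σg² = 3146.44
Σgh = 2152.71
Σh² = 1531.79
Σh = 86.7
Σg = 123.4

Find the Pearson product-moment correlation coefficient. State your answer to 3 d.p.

r = (nΣgh − ΣgΣh) / √[(nΣg² − (Σg)²)(nΣh² − (Σh)²)]
Numerator: 5×2152.71 − 123.4×86.7 = 64.77
Denominator: √[(15732.2 − 15227.56)(7658.95 − 7516.89)] = √[504.64 × 142.06] = 267.7483
r = 64.77 / 267.7483 ≈ 0.242

0.242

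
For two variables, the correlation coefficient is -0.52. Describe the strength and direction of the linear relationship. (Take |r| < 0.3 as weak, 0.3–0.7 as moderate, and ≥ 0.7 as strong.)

moderate negative

r = -0.52 < 0 so the relationship is negative.
|r| = 0.52, which falls in the moderate range.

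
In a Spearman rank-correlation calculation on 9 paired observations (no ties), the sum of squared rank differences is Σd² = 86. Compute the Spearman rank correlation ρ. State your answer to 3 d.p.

0.283

ρ = 1 − 6Σd² / [n(n²−1)] = 1 − 6×86 / (9×80)
  = 1 − 516/720 = 1 − 0.7167 ≈ 0.283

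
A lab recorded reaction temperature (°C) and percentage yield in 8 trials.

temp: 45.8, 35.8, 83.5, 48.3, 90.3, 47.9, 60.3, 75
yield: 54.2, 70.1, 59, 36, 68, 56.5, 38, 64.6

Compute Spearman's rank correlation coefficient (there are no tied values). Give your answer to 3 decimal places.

Rank temp: 2, 1, 7, 4, 8, 3, 5, 6
Rank yield: 3, 8, 5, 1, 7, 4, 2, 6
d = rank(temp) − rank(yield): -1, -7, 2, 3, 1, -1, 3, 0; Σd² = 74
ρ = 1 − 6Σd² / [n(n²−1)] = 1 − 6×74 / (8×63) = 1 − 444/504 ≈ 0.119

0.119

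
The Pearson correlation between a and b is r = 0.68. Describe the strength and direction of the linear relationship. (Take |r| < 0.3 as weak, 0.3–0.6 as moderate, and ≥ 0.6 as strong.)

r = 0.68 > 0 so the relationship is positive.
|r| = 0.68, which falls in the strong range.

strong positive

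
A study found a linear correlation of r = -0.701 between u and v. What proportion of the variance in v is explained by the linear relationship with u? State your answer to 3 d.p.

0.491

r² = (-0.701)² = 0.491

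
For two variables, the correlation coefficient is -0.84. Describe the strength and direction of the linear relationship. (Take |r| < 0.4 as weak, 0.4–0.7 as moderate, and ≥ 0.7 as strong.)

r = -0.84 < 0 so the relationship is negative.
|r| = 0.84, which falls in the strong range.

strong negative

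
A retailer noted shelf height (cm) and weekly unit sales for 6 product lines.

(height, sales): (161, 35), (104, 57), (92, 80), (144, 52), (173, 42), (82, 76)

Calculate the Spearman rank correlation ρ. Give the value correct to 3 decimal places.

Rank height: 5, 3, 2, 4, 6, 1
Rank sales: 1, 4, 6, 3, 2, 5
d = rank(height) − rank(sales): 4, -1, -4, 1, 4, -4; Σd² = 66
ρ = 1 − 6Σd² / [n(n²−1)] = 1 − 6×66 / (6×35) = 1 − 396/210 ≈ -0.886

-0.886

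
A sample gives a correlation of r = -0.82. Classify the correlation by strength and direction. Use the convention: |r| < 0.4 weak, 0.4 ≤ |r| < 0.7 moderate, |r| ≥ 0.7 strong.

strong negative

r = -0.82 < 0 so the relationship is negative.
|r| = 0.82, which falls in the strong range.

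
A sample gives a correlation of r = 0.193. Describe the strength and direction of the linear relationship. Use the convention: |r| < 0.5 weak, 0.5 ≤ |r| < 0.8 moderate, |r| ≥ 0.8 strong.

r = 0.193 > 0 so the relationship is positive.
|r| = 0.193, which falls in the weak range.

weak positive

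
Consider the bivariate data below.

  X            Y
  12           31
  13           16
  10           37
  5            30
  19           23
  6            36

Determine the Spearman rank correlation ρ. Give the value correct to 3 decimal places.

-0.543

Rank X: 4, 5, 3, 1, 6, 2
Rank Y: 4, 1, 6, 3, 2, 5
d = rank(X) − rank(Y): 0, 4, -3, -2, 4, -3; Σd² = 54
ρ = 1 − 6Σd² / [n(n²−1)] = 1 − 6×54 / (6×35) = 1 − 324/210 ≈ -0.543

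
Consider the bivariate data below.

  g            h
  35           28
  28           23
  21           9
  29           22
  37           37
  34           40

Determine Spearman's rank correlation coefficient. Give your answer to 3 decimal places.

Rank g: 5, 2, 1, 3, 6, 4
Rank h: 4, 3, 1, 2, 5, 6
d = rank(g) − rank(h): 1, -1, 0, 1, 1, -2; Σd² = 8
ρ = 1 − 6Σd² / [n(n²−1)] = 1 − 6×8 / (6×35) = 1 − 48/210 ≈ 0.771

0.771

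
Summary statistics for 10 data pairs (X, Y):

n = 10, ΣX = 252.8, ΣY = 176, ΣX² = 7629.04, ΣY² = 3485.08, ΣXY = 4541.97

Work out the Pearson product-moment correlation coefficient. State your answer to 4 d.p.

r = (nΣXY − ΣXΣY) / √[(nΣX² − (ΣX)²)(nΣY² − (ΣY)²)]
Numerator: 10×4541.97 − 252.8×176 = 926.9
Denominator: √[(76290.4 − 63907.84)(34850.8 − 30976)] = √[12382.56 × 3874.8] = 6926.7556
r = 926.9 / 6926.7556 ≈ 0.1338

0.1338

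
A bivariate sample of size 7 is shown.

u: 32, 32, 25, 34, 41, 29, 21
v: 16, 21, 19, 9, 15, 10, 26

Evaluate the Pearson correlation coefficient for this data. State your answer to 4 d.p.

-0.5588

n = 7, Σu = 214, Σv = 116, Σu² = 6792, Σv² = 2140, Σuv = 3416
nΣuv − ΣuΣv = 23912 − 24824 = -912
nΣu² − (Σu)² = 47544 − 45796 = 1748; nΣv² − (Σv)² = 14980 − 13456 = 1524
r = -912 / √(1748 × 1524) = -912 / 1632.1618 ≈ -0.5588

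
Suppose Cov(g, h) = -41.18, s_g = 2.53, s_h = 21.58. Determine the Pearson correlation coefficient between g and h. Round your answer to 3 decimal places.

-0.754

r = Cov(g,h) / (s_g · s_h) = -41.18 / (2.53 × 21.58)
  = -41.18 / 54.5974 ≈ -0.754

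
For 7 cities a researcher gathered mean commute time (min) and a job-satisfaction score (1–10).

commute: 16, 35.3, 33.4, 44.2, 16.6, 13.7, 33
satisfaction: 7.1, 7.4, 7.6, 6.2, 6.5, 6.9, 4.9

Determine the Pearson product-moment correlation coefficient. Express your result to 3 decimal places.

n = 7, Σx = 192.2, Σy = 46.6, Σx² = 6123.54, Σy² = 315.24, Σxy = 1266.83
nΣxy − ΣxΣy = 8867.81 − 8956.52 = -88.71
nΣx² − (Σx)² = 42864.78 − 36940.84 = 5923.94; nΣy² − (Σy)² = 2206.68 − 2171.56 = 35.12
r = -88.71 / √(5923.94 × 35.12) = -88.71 / 456.1236 ≈ -0.194

-0.194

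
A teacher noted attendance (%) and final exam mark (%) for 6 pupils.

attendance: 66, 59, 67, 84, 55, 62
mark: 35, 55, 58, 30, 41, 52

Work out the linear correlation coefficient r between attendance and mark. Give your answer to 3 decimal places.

-0.536

n = 6, Σx = 393, Σy = 271, Σx² = 26251, Σy² = 12899, Σxy = 17440
nΣxy − ΣxΣy = 104640 − 106503 = -1863
nΣx² − (Σx)² = 157506 − 154449 = 3057; nΣy² − (Σy)² = 77394 − 73441 = 3953
r = -1863 / √(3057 × 3953) = -1863 / 3476.2510 ≈ -0.536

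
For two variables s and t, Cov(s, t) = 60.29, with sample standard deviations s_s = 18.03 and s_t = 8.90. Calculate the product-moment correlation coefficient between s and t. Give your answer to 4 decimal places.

r = Cov(s,t) / (s_s · s_t) = 60.29 / (18.03 × 8.90)
  = 60.29 / 160.4670 ≈ 0.3757

0.3757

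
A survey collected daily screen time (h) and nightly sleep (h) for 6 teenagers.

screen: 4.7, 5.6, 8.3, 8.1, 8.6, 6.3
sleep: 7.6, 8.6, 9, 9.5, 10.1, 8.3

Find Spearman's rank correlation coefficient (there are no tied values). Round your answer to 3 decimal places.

Rank screen: 1, 2, 5, 4, 6, 3
Rank sleep: 1, 3, 4, 5, 6, 2
d = rank(screen) − rank(sleep): 0, -1, 1, -1, 0, 1; Σd² = 4
ρ = 1 − 6Σd² / [n(n²−1)] = 1 − 6×4 / (6×35) = 1 − 24/210 ≈ 0.886

0.886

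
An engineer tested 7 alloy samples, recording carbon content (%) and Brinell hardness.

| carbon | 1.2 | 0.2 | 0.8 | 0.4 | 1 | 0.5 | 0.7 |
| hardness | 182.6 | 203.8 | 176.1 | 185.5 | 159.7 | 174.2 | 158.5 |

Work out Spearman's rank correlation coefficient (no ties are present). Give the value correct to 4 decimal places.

Rank carbon: 7, 1, 5, 2, 6, 3, 4
Rank hardness: 5, 7, 4, 6, 2, 3, 1
d = rank(carbon) − rank(hardness): 2, -6, 1, -4, 4, 0, 3; Σd² = 82
ρ = 1 − 6Σd² / [n(n²−1)] = 1 − 6×82 / (7×48) = 1 − 492/336 ≈ -0.4643

-0.4643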